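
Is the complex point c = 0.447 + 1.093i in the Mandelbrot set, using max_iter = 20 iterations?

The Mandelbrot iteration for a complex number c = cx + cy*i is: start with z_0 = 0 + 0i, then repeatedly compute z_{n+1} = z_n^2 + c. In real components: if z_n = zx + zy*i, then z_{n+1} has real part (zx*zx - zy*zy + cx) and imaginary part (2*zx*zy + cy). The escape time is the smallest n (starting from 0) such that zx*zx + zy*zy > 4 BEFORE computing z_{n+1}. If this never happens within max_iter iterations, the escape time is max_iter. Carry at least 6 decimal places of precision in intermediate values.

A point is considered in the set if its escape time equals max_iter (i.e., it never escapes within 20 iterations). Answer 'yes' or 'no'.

z_0 = 0 + 0i, c = 0.4470 + 1.0930i
Iter 1: z = 0.4470 + 1.0930i, |z|^2 = 1.3945
Iter 2: z = -0.5478 + 2.0701i, |z|^2 = 4.5856
Escaped at iteration 2

Answer: no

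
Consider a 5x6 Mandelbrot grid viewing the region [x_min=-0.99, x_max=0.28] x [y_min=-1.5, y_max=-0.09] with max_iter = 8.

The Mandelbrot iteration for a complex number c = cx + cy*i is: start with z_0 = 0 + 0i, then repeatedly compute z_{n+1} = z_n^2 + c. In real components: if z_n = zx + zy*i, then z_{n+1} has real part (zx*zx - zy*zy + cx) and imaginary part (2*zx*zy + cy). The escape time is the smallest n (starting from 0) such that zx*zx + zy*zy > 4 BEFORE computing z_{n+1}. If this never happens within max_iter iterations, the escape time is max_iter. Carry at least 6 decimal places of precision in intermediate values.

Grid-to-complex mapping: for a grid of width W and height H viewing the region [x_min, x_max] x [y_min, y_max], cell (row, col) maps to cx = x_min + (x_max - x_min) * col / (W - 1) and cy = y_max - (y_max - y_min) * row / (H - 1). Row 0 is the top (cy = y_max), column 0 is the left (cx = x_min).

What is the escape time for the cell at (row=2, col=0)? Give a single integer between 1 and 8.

Answer: 4

Derivation:
z_0 = 0 + 0i, c = -0.9900 + -0.6540i
Iter 1: z = -0.9900 + -0.6540i, |z|^2 = 1.4078
Iter 2: z = -0.4376 + 0.6409i, |z|^2 = 0.6023
Iter 3: z = -1.2093 + -1.2150i, |z|^2 = 2.9384
Iter 4: z = -1.0038 + 2.2844i, |z|^2 = 6.2261
Escaped at iteration 4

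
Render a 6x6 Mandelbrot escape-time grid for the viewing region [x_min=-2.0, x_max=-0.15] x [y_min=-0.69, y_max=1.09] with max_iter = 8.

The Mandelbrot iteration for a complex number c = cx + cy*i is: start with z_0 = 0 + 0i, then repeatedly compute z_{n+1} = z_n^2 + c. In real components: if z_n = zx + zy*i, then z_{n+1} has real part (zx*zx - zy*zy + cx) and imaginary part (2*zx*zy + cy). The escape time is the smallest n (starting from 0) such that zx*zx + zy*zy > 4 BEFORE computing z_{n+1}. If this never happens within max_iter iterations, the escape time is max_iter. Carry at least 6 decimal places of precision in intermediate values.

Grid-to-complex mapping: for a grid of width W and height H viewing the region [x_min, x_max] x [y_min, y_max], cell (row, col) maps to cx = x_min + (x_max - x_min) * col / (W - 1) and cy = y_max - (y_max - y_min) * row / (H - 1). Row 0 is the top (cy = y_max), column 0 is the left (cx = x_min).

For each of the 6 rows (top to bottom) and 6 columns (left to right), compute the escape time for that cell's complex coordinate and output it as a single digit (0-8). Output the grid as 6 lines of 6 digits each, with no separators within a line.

Answer: 123348
133468
148788
188888
148888
133488

Derivation:
(row=0, col=0): c = -2.0000 + 1.0900i → escape time 1
(row=0, col=1): c = -1.6300 + 1.0900i → escape time 2
(row=0, col=2): c = -1.2600 + 1.0900i → escape time 3
(row=0, col=3): c = -0.8900 + 1.0900i → escape time 3
(row=0, col=4): c = -0.5200 + 1.0900i → escape time 4
(row=0, col=5): c = -0.1500 + 1.0900i → escape time 8
(row=1, col=0): c = -2.0000 + 0.7340i → escape time 1
(row=1, col=1): c = -1.6300 + 0.7340i → escape time 3
(row=1, col=2): c = -1.2600 + 0.7340i → escape time 3
(row=1, col=3): c = -0.8900 + 0.7340i → escape time 4
(row=1, col=4): c = -0.5200 + 0.7340i → escape time 6
(row=1, col=5): c = -0.1500 + 0.7340i → escape time 8
(row=2, col=0): c = -2.0000 + 0.3780i → escape time 1
(row=2, col=1): c = -1.6300 + 0.3780i → escape time 4
(row=2, col=2): c = -1.2600 + 0.3780i → escape time 8
(row=2, col=3): c = -0.8900 + 0.3780i → escape time 7
(row=2, col=4): c = -0.5200 + 0.3780i → escape time 8
(row=2, col=5): c = -0.1500 + 0.3780i → escape time 8
(row=3, col=0): c = -2.0000 + 0.0220i → escape time 1
(row=3, col=1): c = -1.6300 + 0.0220i → escape time 8
(row=3, col=2): c = -1.2600 + 0.0220i → escape time 8
(row=3, col=3): c = -0.8900 + 0.0220i → escape time 8
(row=3, col=4): c = -0.5200 + 0.0220i → escape time 8
(row=3, col=5): c = -0.1500 + 0.0220i → escape time 8
(row=4, col=0): c = -2.0000 + -0.3340i → escape time 1
(row=4, col=1): c = -1.6300 + -0.3340i → escape time 4
(row=4, col=2): c = -1.2600 + -0.3340i → escape time 8
(row=4, col=3): c = -0.8900 + -0.3340i → escape time 8
(row=4, col=4): c = -0.5200 + -0.3340i → escape time 8
(row=4, col=5): c = -0.1500 + -0.3340i → escape time 8
(row=5, col=0): c = -2.0000 + -0.6900i → escape time 1
(row=5, col=1): c = -1.6300 + -0.6900i → escape time 3
(row=5, col=2): c = -1.2600 + -0.6900i → escape time 3
(row=5, col=3): c = -0.8900 + -0.6900i → escape time 4
(row=5, col=4): c = -0.5200 + -0.6900i → escape time 8
(row=5, col=5): c = -0.1500 + -0.6900i → escape time 8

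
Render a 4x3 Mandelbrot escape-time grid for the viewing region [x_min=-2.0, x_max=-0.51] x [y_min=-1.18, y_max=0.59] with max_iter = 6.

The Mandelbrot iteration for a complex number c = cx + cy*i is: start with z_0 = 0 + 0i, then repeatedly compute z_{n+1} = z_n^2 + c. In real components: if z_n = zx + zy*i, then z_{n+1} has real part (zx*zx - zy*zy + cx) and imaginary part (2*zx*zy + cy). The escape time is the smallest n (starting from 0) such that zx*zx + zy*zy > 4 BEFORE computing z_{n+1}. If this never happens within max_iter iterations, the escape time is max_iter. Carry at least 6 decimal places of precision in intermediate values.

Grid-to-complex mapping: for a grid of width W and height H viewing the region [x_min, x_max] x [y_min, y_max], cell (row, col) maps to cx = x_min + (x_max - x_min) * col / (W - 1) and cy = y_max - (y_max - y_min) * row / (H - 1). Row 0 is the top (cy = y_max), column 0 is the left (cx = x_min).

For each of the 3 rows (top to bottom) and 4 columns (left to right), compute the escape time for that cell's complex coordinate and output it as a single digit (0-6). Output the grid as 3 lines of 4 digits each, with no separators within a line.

(row=0, col=0): c = -2.0000 + 0.5900i → escape time 1
(row=0, col=1): c = -1.5033 + 0.5900i → escape time 3
(row=0, col=2): c = -1.0067 + 0.5900i → escape time 5
(row=0, col=3): c = -0.5100 + 0.5900i → escape time 6
(row=1, col=0): c = -2.0000 + -0.2950i → escape time 1
(row=1, col=1): c = -1.5033 + -0.2950i → escape time 5
(row=1, col=2): c = -1.0067 + -0.2950i → escape time 6
(row=1, col=3): c = -0.5100 + -0.2950i → escape time 6
(row=2, col=0): c = -2.0000 + -1.1800i → escape time 1
(row=2, col=1): c = -1.5033 + -1.1800i → escape time 2
(row=2, col=2): c = -1.0067 + -1.1800i → escape time 3
(row=2, col=3): c = -0.5100 + -1.1800i → escape time 3

Answer: 1356
1566
1233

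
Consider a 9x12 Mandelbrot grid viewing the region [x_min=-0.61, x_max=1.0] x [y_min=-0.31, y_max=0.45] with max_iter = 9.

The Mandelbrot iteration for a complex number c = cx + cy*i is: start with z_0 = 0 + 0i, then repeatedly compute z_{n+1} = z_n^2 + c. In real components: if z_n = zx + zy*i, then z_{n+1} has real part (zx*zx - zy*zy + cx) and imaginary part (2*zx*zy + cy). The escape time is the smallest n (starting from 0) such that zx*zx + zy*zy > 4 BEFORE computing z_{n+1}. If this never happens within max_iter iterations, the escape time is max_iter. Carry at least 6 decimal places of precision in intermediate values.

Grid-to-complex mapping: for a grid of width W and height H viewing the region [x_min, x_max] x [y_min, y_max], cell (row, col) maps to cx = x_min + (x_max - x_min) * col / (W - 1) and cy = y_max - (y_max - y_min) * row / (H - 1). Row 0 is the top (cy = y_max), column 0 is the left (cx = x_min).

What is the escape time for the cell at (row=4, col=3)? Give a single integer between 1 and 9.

Answer: 9

Derivation:
z_0 = 0 + 0i, c = -0.0062 + 0.1736i
Iter 1: z = -0.0062 + 0.1736i, |z|^2 = 0.0302
Iter 2: z = -0.0364 + 0.1715i, |z|^2 = 0.0307
Iter 3: z = -0.0343 + 0.1612i, |z|^2 = 0.0272
Iter 4: z = -0.0310 + 0.1626i, |z|^2 = 0.0274
Iter 5: z = -0.0317 + 0.1635i, |z|^2 = 0.0278
Iter 6: z = -0.0320 + 0.1633i, |z|^2 = 0.0277
Iter 7: z = -0.0319 + 0.1632i, |z|^2 = 0.0276
Iter 8: z = -0.0319 + 0.1632i, |z|^2 = 0.0277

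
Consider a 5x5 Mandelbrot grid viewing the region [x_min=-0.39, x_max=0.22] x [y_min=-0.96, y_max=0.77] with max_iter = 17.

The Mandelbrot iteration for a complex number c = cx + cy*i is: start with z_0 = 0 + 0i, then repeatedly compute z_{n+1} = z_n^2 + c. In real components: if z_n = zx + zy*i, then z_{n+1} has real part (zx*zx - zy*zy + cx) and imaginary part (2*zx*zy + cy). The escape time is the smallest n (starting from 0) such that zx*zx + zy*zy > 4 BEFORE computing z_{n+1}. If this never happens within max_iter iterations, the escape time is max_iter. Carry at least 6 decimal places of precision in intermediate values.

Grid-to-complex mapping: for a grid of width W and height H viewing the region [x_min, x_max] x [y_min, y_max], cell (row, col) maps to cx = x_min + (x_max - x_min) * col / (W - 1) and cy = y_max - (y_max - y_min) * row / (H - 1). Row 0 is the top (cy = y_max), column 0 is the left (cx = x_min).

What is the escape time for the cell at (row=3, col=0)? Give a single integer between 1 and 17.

Answer: 17

Derivation:
z_0 = 0 + 0i, c = -0.3900 + -0.5275i
Iter 1: z = -0.3900 + -0.5275i, |z|^2 = 0.4304
Iter 2: z = -0.5162 + -0.1160i, |z|^2 = 0.2799
Iter 3: z = -0.1371 + -0.4077i, |z|^2 = 0.1850
Iter 4: z = -0.5374 + -0.4157i, |z|^2 = 0.4617
Iter 5: z = -0.2740 + -0.0806i, |z|^2 = 0.0816
Iter 6: z = -0.3214 + -0.4833i, |z|^2 = 0.3369
Iter 7: z = -0.5203 + -0.2168i, |z|^2 = 0.3177
Iter 8: z = -0.1663 + -0.3019i, |z|^2 = 0.1188
Iter 9: z = -0.4535 + -0.4271i, |z|^2 = 0.3880
Iter 10: z = -0.3668 + -0.1401i, |z|^2 = 0.1541
Iter 11: z = -0.2751 + -0.4247i, |z|^2 = 0.2561
Iter 12: z = -0.4947 + -0.2938i, |z|^2 = 0.3310
Iter 13: z = -0.2316 + -0.2368i, |z|^2 = 0.1097
Iter 14: z = -0.3924 + -0.4178i, |z|^2 = 0.3286
Iter 15: z = -0.4105 + -0.1996i, |z|^2 = 0.2084
Iter 16: z = -0.2613 + -0.3636i, |z|^2 = 0.2005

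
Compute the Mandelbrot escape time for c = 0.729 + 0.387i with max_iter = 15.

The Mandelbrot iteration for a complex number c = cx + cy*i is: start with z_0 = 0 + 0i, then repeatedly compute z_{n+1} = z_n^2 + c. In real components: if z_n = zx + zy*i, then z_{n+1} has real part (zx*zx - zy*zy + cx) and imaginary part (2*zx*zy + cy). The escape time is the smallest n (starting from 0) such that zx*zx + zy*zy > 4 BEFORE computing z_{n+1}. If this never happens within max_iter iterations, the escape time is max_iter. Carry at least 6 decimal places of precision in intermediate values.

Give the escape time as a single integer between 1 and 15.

z_0 = 0 + 0i, c = 0.7290 + 0.3870i
Iter 1: z = 0.7290 + 0.3870i, |z|^2 = 0.6812
Iter 2: z = 1.1107 + 0.9512i, |z|^2 = 2.1385
Iter 3: z = 1.0577 + 2.5000i, |z|^2 = 7.3690
Escaped at iteration 3

Answer: 3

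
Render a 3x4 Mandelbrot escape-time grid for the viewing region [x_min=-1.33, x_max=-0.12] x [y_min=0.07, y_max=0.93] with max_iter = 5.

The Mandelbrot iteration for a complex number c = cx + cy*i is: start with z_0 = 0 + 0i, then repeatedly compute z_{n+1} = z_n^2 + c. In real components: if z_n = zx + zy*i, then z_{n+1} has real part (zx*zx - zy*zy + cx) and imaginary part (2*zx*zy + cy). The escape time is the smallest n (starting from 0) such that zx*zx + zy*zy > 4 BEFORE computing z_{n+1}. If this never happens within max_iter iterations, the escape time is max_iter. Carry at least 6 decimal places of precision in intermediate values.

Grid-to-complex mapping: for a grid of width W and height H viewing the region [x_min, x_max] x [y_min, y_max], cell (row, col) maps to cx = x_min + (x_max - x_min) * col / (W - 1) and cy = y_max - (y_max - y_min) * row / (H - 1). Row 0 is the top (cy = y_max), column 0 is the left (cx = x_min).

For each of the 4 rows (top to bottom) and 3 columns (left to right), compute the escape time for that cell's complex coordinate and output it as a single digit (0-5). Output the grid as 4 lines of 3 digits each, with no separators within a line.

Answer: 345
355
555
555

Derivation:
(row=0, col=0): c = -1.3300 + 0.9300i → escape time 3
(row=0, col=1): c = -0.7250 + 0.9300i → escape time 4
(row=0, col=2): c = -0.1200 + 0.9300i → escape time 5
(row=1, col=0): c = -1.3300 + 0.6433i → escape time 3
(row=1, col=1): c = -0.7250 + 0.6433i → escape time 5
(row=1, col=2): c = -0.1200 + 0.6433i → escape time 5
(row=2, col=0): c = -1.3300 + 0.3567i → escape time 5
(row=2, col=1): c = -0.7250 + 0.3567i → escape time 5
(row=2, col=2): c = -0.1200 + 0.3567i → escape time 5
(row=3, col=0): c = -1.3300 + 0.0700i → escape time 5
(row=3, col=1): c = -0.7250 + 0.0700i → escape time 5
(row=3, col=2): c = -0.1200 + 0.0700i → escape time 5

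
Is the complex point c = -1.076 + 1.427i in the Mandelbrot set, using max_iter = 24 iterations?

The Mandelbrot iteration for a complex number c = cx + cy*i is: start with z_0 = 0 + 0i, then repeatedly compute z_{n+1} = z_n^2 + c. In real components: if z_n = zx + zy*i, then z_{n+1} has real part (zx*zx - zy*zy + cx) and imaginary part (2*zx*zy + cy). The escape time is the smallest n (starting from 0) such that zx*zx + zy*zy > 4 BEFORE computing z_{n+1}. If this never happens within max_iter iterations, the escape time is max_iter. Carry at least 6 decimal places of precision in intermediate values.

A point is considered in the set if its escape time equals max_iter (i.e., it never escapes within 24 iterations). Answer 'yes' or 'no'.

Answer: no

Derivation:
z_0 = 0 + 0i, c = -1.0760 + 1.4270i
Iter 1: z = -1.0760 + 1.4270i, |z|^2 = 3.1941
Iter 2: z = -1.9546 + -1.6439i, |z|^2 = 6.5227
Escaped at iteration 2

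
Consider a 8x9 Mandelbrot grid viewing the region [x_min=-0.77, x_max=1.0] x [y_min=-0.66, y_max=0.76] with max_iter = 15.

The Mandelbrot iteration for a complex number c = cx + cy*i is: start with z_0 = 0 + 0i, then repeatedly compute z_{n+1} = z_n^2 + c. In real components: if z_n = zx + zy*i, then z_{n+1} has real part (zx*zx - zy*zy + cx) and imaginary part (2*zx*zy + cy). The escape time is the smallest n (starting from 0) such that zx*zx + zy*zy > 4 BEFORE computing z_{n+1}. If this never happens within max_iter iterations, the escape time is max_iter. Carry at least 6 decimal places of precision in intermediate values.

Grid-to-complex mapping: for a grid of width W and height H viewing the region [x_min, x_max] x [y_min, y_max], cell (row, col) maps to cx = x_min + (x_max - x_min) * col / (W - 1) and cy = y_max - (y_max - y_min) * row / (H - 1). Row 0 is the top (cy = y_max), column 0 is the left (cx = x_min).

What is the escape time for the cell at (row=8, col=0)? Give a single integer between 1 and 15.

Answer: 5

Derivation:
z_0 = 0 + 0i, c = -0.7700 + -0.6600i
Iter 1: z = -0.7700 + -0.6600i, |z|^2 = 1.0285
Iter 2: z = -0.6127 + 0.3564i, |z|^2 = 0.5024
Iter 3: z = -0.5216 + -1.0967i, |z|^2 = 1.4749
Iter 4: z = -1.7007 + 0.4842i, |z|^2 = 3.1269
Iter 5: z = 1.8881 + -2.3068i, |z|^2 = 8.8864
Escaped at iteration 5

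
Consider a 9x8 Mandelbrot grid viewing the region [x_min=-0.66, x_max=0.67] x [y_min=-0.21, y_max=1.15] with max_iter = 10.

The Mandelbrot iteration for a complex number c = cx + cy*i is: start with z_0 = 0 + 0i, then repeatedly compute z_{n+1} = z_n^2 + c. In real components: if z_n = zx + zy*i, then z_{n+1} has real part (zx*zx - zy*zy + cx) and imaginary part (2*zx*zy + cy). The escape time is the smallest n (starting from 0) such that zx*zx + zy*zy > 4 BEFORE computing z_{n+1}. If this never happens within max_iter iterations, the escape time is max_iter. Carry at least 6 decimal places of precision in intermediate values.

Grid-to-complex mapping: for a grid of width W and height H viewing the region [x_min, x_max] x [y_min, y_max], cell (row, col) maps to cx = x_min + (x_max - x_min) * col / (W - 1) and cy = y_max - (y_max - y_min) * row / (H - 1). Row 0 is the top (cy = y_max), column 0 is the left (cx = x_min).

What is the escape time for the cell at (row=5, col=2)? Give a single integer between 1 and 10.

Answer: 10

Derivation:
z_0 = 0 + 0i, c = -0.3275 + 0.1786i
Iter 1: z = -0.3275 + 0.1786i, |z|^2 = 0.1391
Iter 2: z = -0.2521 + 0.0616i, |z|^2 = 0.0674
Iter 3: z = -0.2677 + 0.1475i, |z|^2 = 0.0934
Iter 4: z = -0.2776 + 0.0996i, |z|^2 = 0.0870
Iter 5: z = -0.2604 + 0.1233i, |z|^2 = 0.0830
Iter 6: z = -0.2749 + 0.1144i, |z|^2 = 0.0887
Iter 7: z = -0.2650 + 0.1157i, |z|^2 = 0.0836
Iter 8: z = -0.2707 + 0.1173i, |z|^2 = 0.0870
Iter 9: z = -0.2680 + 0.1151i, |z|^2 = 0.0851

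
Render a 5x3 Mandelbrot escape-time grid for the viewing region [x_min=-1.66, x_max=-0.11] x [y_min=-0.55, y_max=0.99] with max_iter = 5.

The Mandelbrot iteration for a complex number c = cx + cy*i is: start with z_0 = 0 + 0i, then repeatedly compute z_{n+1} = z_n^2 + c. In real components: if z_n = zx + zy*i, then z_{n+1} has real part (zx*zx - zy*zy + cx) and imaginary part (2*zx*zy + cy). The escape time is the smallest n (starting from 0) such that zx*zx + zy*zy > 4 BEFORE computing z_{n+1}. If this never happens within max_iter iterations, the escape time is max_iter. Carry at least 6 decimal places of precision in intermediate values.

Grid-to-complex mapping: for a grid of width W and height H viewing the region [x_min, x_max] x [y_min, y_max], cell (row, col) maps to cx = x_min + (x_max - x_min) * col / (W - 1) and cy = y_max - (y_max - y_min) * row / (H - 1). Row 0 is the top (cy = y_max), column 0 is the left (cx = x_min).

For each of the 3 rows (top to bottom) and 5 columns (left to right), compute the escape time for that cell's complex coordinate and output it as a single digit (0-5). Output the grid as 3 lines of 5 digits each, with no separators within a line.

Answer: 23345
45555
33555

Derivation:
(row=0, col=0): c = -1.6600 + 0.9900i → escape time 2
(row=0, col=1): c = -1.2725 + 0.9900i → escape time 3
(row=0, col=2): c = -0.8850 + 0.9900i → escape time 3
(row=0, col=3): c = -0.4975 + 0.9900i → escape time 4
(row=0, col=4): c = -0.1100 + 0.9900i → escape time 5
(row=1, col=0): c = -1.6600 + 0.2200i → escape time 4
(row=1, col=1): c = -1.2725 + 0.2200i → escape time 5
(row=1, col=2): c = -0.8850 + 0.2200i → escape time 5
(row=1, col=3): c = -0.4975 + 0.2200i → escape time 5
(row=1, col=4): c = -0.1100 + 0.2200i → escape time 5
(row=2, col=0): c = -1.6600 + -0.5500i → escape time 3
(row=2, col=1): c = -1.2725 + -0.5500i → escape time 3
(row=2, col=2): c = -0.8850 + -0.5500i → escape time 5
(row=2, col=3): c = -0.4975 + -0.5500i → escape time 5
(row=2, col=4): c = -0.1100 + -0.5500i → escape time 5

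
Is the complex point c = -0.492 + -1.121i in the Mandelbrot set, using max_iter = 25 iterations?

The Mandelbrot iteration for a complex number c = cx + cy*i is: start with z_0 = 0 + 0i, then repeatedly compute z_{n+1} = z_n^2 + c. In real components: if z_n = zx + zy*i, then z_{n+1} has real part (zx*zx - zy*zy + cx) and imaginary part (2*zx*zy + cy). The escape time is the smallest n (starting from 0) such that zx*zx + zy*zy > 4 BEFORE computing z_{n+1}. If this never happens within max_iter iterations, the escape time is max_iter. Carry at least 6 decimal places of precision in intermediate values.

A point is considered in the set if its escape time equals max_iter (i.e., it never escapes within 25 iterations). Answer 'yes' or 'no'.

z_0 = 0 + 0i, c = -0.4920 + -1.1210i
Iter 1: z = -0.4920 + -1.1210i, |z|^2 = 1.4987
Iter 2: z = -1.5066 + -0.0179i, |z|^2 = 2.2701
Iter 3: z = 1.7775 + -1.0670i, |z|^2 = 4.2977
Escaped at iteration 3

Answer: no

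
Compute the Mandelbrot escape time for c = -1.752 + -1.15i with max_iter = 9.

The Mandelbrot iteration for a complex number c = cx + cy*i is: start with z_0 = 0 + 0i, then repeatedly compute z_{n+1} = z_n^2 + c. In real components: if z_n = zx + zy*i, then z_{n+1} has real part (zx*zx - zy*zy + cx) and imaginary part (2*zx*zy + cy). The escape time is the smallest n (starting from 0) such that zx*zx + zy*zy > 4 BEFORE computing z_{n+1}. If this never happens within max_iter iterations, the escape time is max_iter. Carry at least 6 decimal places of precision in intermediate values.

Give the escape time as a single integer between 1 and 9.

z_0 = 0 + 0i, c = -1.7520 + -1.1500i
Iter 1: z = -1.7520 + -1.1500i, |z|^2 = 4.3920
Escaped at iteration 1

Answer: 1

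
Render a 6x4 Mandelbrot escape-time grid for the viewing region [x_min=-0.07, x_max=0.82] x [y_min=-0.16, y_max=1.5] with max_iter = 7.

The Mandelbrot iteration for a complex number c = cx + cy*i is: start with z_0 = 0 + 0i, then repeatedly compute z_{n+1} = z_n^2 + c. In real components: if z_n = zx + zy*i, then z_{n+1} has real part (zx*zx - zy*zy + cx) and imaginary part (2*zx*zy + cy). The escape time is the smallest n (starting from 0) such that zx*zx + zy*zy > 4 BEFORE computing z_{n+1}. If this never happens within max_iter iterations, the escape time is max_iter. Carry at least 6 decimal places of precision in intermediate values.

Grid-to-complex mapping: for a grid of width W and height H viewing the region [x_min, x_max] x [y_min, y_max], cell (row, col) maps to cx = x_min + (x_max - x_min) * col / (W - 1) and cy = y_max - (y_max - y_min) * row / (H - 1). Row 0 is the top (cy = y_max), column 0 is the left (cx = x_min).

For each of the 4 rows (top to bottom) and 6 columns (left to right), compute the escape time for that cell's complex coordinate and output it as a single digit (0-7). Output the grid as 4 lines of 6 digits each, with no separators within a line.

Answer: 222222
754322
777733
777643

Derivation:
(row=0, col=0): c = -0.0700 + 1.5000i → escape time 2
(row=0, col=1): c = 0.1080 + 1.5000i → escape time 2
(row=0, col=2): c = 0.2860 + 1.5000i → escape time 2
(row=0, col=3): c = 0.4640 + 1.5000i → escape time 2
(row=0, col=4): c = 0.6420 + 1.5000i → escape time 2
(row=0, col=5): c = 0.8200 + 1.5000i → escape time 2
(row=1, col=0): c = -0.0700 + 0.9467i → escape time 7
(row=1, col=1): c = 0.1080 + 0.9467i → escape time 5
(row=1, col=2): c = 0.2860 + 0.9467i → escape time 4
(row=1, col=3): c = 0.4640 + 0.9467i → escape time 3
(row=1, col=4): c = 0.6420 + 0.9467i → escape time 2
(row=1, col=5): c = 0.8200 + 0.9467i → escape time 2
(row=2, col=0): c = -0.0700 + 0.3933i → escape time 7
(row=2, col=1): c = 0.1080 + 0.3933i → escape time 7
(row=2, col=2): c = 0.2860 + 0.3933i → escape time 7
(row=2, col=3): c = 0.4640 + 0.3933i → escape time 7
(row=2, col=4): c = 0.6420 + 0.3933i → escape time 3
(row=2, col=5): c = 0.8200 + 0.3933i → escape time 3
(row=3, col=0): c = -0.0700 + -0.1600i → escape time 7
(row=3, col=1): c = 0.1080 + -0.1600i → escape time 7
(row=3, col=2): c = 0.2860 + -0.1600i → escape time 7
(row=3, col=3): c = 0.4640 + -0.1600i → escape time 6
(row=3, col=4): c = 0.6420 + -0.1600i → escape time 4
(row=3, col=5): c = 0.8200 + -0.1600i → escape time 3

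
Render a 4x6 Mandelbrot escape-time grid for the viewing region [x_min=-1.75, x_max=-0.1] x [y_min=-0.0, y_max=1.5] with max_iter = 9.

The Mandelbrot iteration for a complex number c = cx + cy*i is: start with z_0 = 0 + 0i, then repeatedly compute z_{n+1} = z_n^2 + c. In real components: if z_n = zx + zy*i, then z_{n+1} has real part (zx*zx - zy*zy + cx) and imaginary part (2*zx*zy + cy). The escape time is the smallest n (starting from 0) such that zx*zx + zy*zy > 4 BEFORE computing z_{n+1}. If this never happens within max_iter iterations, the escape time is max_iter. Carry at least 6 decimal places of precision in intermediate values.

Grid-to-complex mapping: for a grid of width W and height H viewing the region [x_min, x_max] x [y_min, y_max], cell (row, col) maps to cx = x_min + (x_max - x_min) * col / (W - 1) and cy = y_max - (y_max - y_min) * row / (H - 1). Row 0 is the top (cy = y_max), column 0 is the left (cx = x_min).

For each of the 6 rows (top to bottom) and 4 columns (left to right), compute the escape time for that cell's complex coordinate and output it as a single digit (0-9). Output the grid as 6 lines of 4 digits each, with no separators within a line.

(row=0, col=0): c = -1.7500 + 1.5000i → escape time 1
(row=0, col=1): c = -1.2000 + 1.5000i → escape time 2
(row=0, col=2): c = -0.6500 + 1.5000i → escape time 2
(row=0, col=3): c = -0.1000 + 1.5000i → escape time 2
(row=1, col=0): c = -1.7500 + 1.2000i → escape time 1
(row=1, col=1): c = -1.2000 + 1.2000i → escape time 2
(row=1, col=2): c = -0.6500 + 1.2000i → escape time 3
(row=1, col=3): c = -0.1000 + 1.2000i → escape time 3
(row=2, col=0): c = -1.7500 + 0.9000i → escape time 2
(row=2, col=1): c = -1.2000 + 0.9000i → escape time 3
(row=2, col=2): c = -0.6500 + 0.9000i → escape time 4
(row=2, col=3): c = -0.1000 + 0.9000i → escape time 9
(row=3, col=0): c = -1.7500 + 0.6000i → escape time 3
(row=3, col=1): c = -1.2000 + 0.6000i → escape time 3
(row=3, col=2): c = -0.6500 + 0.6000i → escape time 7
(row=3, col=3): c = -0.1000 + 0.6000i → escape time 9
(row=4, col=0): c = -1.7500 + 0.3000i → escape time 4
(row=4, col=1): c = -1.2000 + 0.3000i → escape time 9
(row=4, col=2): c = -0.6500 + 0.3000i → escape time 9
(row=4, col=3): c = -0.1000 + 0.3000i → escape time 9
(row=5, col=0): c = -1.7500 + 0.0000i → escape time 9
(row=5, col=1): c = -1.2000 + 0.0000i → escape time 9
(row=5, col=2): c = -0.6500 + 0.0000i → escape time 9
(row=5, col=3): c = -0.1000 + 0.0000i → escape time 9

Answer: 1222
1233
2349
3379
4999
9999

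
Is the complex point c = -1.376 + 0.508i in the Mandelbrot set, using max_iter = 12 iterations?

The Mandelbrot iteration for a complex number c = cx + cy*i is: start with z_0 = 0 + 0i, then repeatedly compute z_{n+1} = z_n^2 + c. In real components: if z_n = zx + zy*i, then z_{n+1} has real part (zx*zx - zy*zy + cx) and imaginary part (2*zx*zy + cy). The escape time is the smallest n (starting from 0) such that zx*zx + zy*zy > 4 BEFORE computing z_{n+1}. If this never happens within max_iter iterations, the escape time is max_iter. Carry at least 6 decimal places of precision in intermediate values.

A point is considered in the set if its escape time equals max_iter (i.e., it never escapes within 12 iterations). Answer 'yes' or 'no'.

Answer: no

Derivation:
z_0 = 0 + 0i, c = -1.3760 + 0.5080i
Iter 1: z = -1.3760 + 0.5080i, |z|^2 = 2.1514
Iter 2: z = 0.2593 + -0.8900i, |z|^2 = 0.8594
Iter 3: z = -2.1009 + 0.0464i, |z|^2 = 4.4159
Escaped at iteration 3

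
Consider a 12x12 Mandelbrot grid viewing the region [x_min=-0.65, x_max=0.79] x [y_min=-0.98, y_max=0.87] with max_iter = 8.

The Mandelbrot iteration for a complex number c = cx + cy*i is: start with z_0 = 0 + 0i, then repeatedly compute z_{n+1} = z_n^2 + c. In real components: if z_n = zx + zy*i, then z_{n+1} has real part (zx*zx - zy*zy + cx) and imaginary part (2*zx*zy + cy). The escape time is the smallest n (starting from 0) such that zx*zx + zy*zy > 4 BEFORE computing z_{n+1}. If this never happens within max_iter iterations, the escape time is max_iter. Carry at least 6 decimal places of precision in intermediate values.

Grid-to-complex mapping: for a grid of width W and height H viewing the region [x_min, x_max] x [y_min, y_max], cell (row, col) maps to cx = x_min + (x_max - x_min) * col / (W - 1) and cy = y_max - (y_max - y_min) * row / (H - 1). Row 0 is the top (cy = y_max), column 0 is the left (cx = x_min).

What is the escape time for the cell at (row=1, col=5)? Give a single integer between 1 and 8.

Answer: 8

Derivation:
z_0 = 0 + 0i, c = 0.0045 + 0.7018i
Iter 1: z = 0.0045 + 0.7018i, |z|^2 = 0.4926
Iter 2: z = -0.4880 + 0.7082i, |z|^2 = 0.7397
Iter 3: z = -0.2589 + 0.0106i, |z|^2 = 0.0671
Iter 4: z = 0.0714 + 0.6963i, |z|^2 = 0.4900
Iter 5: z = -0.4752 + 0.8013i, |z|^2 = 0.8679
Iter 6: z = -0.4118 + -0.0597i, |z|^2 = 0.1731
Iter 7: z = 0.1705 + 0.7510i, |z|^2 = 0.5931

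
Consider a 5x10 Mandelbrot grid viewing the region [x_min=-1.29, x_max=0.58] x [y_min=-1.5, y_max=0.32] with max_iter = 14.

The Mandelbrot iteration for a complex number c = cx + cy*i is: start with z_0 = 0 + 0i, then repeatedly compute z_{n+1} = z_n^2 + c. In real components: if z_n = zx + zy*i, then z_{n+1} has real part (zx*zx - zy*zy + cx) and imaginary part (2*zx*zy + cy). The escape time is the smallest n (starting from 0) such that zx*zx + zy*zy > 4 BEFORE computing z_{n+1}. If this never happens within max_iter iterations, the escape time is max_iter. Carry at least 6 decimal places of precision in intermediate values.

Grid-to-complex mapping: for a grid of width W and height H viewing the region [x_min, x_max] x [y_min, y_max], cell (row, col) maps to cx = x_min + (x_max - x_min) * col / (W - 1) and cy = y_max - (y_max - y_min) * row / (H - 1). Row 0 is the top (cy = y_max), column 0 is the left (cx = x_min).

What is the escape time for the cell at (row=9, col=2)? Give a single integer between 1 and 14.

Answer: 2

Derivation:
z_0 = 0 + 0i, c = -0.3550 + -1.5000i
Iter 1: z = -0.3550 + -1.5000i, |z|^2 = 2.3760
Iter 2: z = -2.4790 + -0.4350i, |z|^2 = 6.3345
Escaped at iteration 2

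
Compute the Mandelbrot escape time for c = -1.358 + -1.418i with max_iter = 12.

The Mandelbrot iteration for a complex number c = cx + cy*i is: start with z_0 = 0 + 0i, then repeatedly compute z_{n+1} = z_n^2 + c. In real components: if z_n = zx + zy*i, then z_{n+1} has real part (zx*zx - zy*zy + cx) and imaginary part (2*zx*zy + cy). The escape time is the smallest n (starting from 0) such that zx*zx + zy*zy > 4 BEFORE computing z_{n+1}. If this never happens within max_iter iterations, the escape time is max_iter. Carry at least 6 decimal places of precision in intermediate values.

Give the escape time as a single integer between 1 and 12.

z_0 = 0 + 0i, c = -1.3580 + -1.4180i
Iter 1: z = -1.3580 + -1.4180i, |z|^2 = 3.8549
Iter 2: z = -1.5246 + 2.4333i, |z|^2 = 8.2452
Escaped at iteration 2

Answer: 2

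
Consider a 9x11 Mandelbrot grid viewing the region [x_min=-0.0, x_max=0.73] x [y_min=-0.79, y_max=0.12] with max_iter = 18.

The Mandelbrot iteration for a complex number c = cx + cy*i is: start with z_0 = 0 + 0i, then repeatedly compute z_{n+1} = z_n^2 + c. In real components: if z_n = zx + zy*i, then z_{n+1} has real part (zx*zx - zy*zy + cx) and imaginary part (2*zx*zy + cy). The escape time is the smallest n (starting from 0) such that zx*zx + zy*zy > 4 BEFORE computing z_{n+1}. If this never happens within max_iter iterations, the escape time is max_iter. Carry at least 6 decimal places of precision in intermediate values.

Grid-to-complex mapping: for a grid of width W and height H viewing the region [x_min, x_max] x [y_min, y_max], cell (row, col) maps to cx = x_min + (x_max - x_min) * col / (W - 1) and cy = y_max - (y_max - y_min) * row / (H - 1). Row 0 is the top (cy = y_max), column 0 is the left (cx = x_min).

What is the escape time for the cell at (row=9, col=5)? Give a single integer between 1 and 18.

z_0 = 0 + 0i, c = 0.4562 + -0.6990i
Iter 1: z = 0.4562 + -0.6990i, |z|^2 = 0.6968
Iter 2: z = 0.1758 + -1.3368i, |z|^2 = 1.8180
Iter 3: z = -1.3000 + -1.1691i, |z|^2 = 3.0567
Iter 4: z = 0.7795 + 2.3405i, |z|^2 = 6.0856
Escaped at iteration 4

Answer: 4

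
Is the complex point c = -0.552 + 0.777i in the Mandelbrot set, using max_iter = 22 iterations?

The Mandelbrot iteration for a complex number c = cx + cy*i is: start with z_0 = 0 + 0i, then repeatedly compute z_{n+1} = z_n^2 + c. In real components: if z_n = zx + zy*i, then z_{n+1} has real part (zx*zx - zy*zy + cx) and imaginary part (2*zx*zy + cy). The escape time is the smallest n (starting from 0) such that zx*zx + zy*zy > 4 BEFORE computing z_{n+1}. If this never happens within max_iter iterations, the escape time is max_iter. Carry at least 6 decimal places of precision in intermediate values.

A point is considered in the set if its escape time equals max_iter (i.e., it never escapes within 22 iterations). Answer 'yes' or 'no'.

z_0 = 0 + 0i, c = -0.5520 + 0.7770i
Iter 1: z = -0.5520 + 0.7770i, |z|^2 = 0.9084
Iter 2: z = -0.8510 + -0.0808i, |z|^2 = 0.7308
Iter 3: z = 0.1657 + 0.9145i, |z|^2 = 0.8638
Iter 4: z = -1.3609 + 1.0801i, |z|^2 = 3.0187
Iter 5: z = 0.1335 + -2.1629i, |z|^2 = 4.6958
Escaped at iteration 5

Answer: no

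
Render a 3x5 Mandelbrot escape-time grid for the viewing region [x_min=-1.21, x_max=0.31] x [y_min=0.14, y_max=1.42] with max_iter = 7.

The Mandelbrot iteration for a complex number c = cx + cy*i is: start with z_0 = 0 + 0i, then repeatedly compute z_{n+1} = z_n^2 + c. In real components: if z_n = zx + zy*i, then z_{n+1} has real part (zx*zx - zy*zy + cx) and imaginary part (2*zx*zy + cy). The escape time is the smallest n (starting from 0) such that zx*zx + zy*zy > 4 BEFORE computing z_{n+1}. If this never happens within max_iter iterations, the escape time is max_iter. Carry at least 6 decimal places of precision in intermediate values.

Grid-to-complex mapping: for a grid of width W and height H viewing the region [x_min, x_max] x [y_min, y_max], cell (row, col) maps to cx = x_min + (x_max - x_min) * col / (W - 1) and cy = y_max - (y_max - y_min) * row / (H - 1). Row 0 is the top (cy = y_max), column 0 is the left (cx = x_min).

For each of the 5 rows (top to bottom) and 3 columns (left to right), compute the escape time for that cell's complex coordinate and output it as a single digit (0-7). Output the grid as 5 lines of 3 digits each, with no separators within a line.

Answer: 222
343
365
677
777

Derivation:
(row=0, col=0): c = -1.2100 + 1.4200i → escape time 2
(row=0, col=1): c = -0.4500 + 1.4200i → escape time 2
(row=0, col=2): c = 0.3100 + 1.4200i → escape time 2
(row=1, col=0): c = -1.2100 + 1.1000i → escape time 3
(row=1, col=1): c = -0.4500 + 1.1000i → escape time 4
(row=1, col=2): c = 0.3100 + 1.1000i → escape time 3
(row=2, col=0): c = -1.2100 + 0.7800i → escape time 3
(row=2, col=1): c = -0.4500 + 0.7800i → escape time 6
(row=2, col=2): c = 0.3100 + 0.7800i → escape time 5
(row=3, col=0): c = -1.2100 + 0.4600i → escape time 6
(row=3, col=1): c = -0.4500 + 0.4600i → escape time 7
(row=3, col=2): c = 0.3100 + 0.4600i → escape time 7
(row=4, col=0): c = -1.2100 + 0.1400i → escape time 7
(row=4, col=1): c = -0.4500 + 0.1400i → escape time 7
(row=4, col=2): c = 0.3100 + 0.1400i → escape time 7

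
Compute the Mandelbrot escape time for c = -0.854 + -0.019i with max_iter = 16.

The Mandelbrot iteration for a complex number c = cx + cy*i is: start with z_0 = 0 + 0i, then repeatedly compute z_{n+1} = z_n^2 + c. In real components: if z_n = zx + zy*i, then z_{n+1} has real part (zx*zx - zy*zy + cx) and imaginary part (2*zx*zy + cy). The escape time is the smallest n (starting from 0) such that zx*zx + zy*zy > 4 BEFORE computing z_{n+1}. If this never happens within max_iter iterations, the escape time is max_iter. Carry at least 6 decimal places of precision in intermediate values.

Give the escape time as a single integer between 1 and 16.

Answer: 16

Derivation:
z_0 = 0 + 0i, c = -0.8540 + -0.0190i
Iter 1: z = -0.8540 + -0.0190i, |z|^2 = 0.7297
Iter 2: z = -0.1250 + 0.0135i, |z|^2 = 0.0158
Iter 3: z = -0.8385 + -0.0224i, |z|^2 = 0.7037
Iter 4: z = -0.1513 + 0.0185i, |z|^2 = 0.0232
Iter 5: z = -0.8314 + -0.0246i, |z|^2 = 0.6919
Iter 6: z = -0.1633 + 0.0219i, |z|^2 = 0.0272
Iter 7: z = -0.8278 + -0.0262i, |z|^2 = 0.6859
Iter 8: z = -0.1694 + 0.0243i, |z|^2 = 0.0293
Iter 9: z = -0.8259 + -0.0272i, |z|^2 = 0.6828
Iter 10: z = -0.1727 + 0.0260i, |z|^2 = 0.0305
Iter 11: z = -0.8249 + -0.0280i, |z|^2 = 0.6812
Iter 12: z = -0.1744 + 0.0271i, |z|^2 = 0.0311
Iter 13: z = -0.8243 + -0.0285i, |z|^2 = 0.6803
Iter 14: z = -0.1753 + 0.0279i, |z|^2 = 0.0315
Iter 15: z = -0.8241 + -0.0288i, |z|^2 = 0.6799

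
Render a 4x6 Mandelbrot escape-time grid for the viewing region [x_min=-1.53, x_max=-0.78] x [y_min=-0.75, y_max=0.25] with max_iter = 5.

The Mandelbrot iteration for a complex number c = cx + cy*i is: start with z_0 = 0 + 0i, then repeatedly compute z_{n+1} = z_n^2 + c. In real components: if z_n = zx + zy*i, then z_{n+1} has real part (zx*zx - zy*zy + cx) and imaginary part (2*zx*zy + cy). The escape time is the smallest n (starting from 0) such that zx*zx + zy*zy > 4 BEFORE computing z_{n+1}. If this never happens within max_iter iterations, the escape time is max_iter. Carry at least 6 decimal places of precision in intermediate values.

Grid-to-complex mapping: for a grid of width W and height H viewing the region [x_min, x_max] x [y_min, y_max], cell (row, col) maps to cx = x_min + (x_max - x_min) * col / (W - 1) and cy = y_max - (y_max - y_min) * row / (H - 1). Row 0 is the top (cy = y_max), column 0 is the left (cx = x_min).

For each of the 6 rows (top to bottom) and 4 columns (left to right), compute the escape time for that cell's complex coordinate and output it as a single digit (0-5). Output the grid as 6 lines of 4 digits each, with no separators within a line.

(row=0, col=0): c = -1.5300 + 0.2500i → escape time 5
(row=0, col=1): c = -1.2800 + 0.2500i → escape time 5
(row=0, col=2): c = -1.0300 + 0.2500i → escape time 5
(row=0, col=3): c = -0.7800 + 0.2500i → escape time 5
(row=1, col=0): c = -1.5300 + 0.0500i → escape time 5
(row=1, col=1): c = -1.2800 + 0.0500i → escape time 5
(row=1, col=2): c = -1.0300 + 0.0500i → escape time 5
(row=1, col=3): c = -0.7800 + 0.0500i → escape time 5
(row=2, col=0): c = -1.5300 + -0.1500i → escape time 5
(row=2, col=1): c = -1.2800 + -0.1500i → escape time 5
(row=2, col=2): c = -1.0300 + -0.1500i → escape time 5
(row=2, col=3): c = -0.7800 + -0.1500i → escape time 5
(row=3, col=0): c = -1.5300 + -0.3500i → escape time 4
(row=3, col=1): c = -1.2800 + -0.3500i → escape time 5
(row=3, col=2): c = -1.0300 + -0.3500i → escape time 5
(row=3, col=3): c = -0.7800 + -0.3500i → escape time 5
(row=4, col=0): c = -1.5300 + -0.5500i → escape time 3
(row=4, col=1): c = -1.2800 + -0.5500i → escape time 3
(row=4, col=2): c = -1.0300 + -0.5500i → escape time 5
(row=4, col=3): c = -0.7800 + -0.5500i → escape time 5
(row=5, col=0): c = -1.5300 + -0.7500i → escape time 3
(row=5, col=1): c = -1.2800 + -0.7500i → escape time 3
(row=5, col=2): c = -1.0300 + -0.7500i → escape time 3
(row=5, col=3): c = -0.7800 + -0.7500i → escape time 4

Answer: 5555
5555
5555
4555
3355
3334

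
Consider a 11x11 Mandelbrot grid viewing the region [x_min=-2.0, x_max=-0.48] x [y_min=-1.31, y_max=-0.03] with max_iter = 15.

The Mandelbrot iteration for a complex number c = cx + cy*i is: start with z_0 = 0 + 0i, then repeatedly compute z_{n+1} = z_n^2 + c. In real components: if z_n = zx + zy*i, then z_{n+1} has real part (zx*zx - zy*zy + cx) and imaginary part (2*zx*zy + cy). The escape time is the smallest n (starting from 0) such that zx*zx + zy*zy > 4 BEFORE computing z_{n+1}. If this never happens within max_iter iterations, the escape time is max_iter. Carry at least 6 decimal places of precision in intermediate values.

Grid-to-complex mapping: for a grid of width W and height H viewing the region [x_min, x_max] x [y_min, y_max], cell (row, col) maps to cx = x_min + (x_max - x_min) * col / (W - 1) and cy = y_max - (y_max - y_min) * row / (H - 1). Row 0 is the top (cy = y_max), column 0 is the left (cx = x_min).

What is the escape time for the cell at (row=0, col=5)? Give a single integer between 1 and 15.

Answer: 15

Derivation:
z_0 = 0 + 0i, c = -1.2400 + -0.0300i
Iter 1: z = -1.2400 + -0.0300i, |z|^2 = 1.5385
Iter 2: z = 0.2967 + 0.0444i, |z|^2 = 0.0900
Iter 3: z = -1.1539 + -0.0037i, |z|^2 = 1.3316
Iter 4: z = 0.0916 + -0.0216i, |z|^2 = 0.0088
Iter 5: z = -1.2321 + -0.0339i, |z|^2 = 1.5192
Iter 6: z = 0.2769 + 0.0537i, |z|^2 = 0.0795
Iter 7: z = -1.1662 + -0.0003i, |z|^2 = 1.3601
Iter 8: z = 0.1201 + -0.0293i, |z|^2 = 0.0153
Iter 9: z = -1.2264 + -0.0370i, |z|^2 = 1.5055
Iter 10: z = 0.2628 + 0.0609i, |z|^2 = 0.0728
Iter 11: z = -1.1746 + 0.0020i, |z|^2 = 1.3798
Iter 12: z = 0.1398 + -0.0347i, |z|^2 = 0.0207
Iter 13: z = -1.2217 + -0.0397i, |z|^2 = 1.4940
Iter 14: z = 0.2509 + 0.0670i, |z|^2 = 0.0674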